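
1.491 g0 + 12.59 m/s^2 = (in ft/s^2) 89.28. Check: 1 g0 = 9.80665 m/s^2, so 1.491 g0 = 1.491 * 9.80665 = 14.621715 m/s^2. 12.59 m/s^2 is already in m/s^2. Sum: 14.621715 + 12.59 = 27.211715 m/s^2. 1 ft/s^2 = 0.3048 m/s^2, so 27.211715 m/s^2 = 27.211715 / 0.3048 = 89.277281 ft/s^2 ≈ 89.28 ft/s^2 (4 s.f.).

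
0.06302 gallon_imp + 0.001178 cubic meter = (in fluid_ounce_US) 1 gallon_imp = 0.00454609 m^3, so 0.06302 gallon_imp = 0.06302 * 0.00454609 = 0.00028649459 m^3. 0.001178 cubic meter = 0.001178 m^3. Sum: 0.00028649459 + 0.001178 = 0.0014644946 m^3. 1 fluid_ounce_US = 2.957353e-05 m^3, so 0.0014644946 m^3 = 0.0014644946 / 2.957353e-05 = 49.520453 fluid_ounce_US ≈ 49.52 fluid_ounce_US (4 s.f.). Final answer: 49.52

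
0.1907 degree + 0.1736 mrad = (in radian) 0.003502. Check: 1 degree = 0.017453293 rad, so 0.1907 degree = 0.1907 * 0.017453293 = 0.0033283429 rad. 1 mrad = 0.001 rad, so 0.1736 mrad = 0.1736 * 0.001 = 0.0001736 rad. Sum: 0.0033283429 + 0.0001736 = 0.0035019429 rad. 0.0035019429 rad = 0.0035019429 radian ≈ 0.003502 radian (4 s.f.).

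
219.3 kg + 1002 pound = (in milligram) 219.3 kg is already in kg. 1 pound = 0.45359237 kg, so 1002 pound = 1002 * 0.45359237 = 454.49955 kg. Sum: 219.3 + 454.49955 = 673.79955 kg. 1 milligram = 1e-06 kg, so 673.79955 kg = 673.79955 / 1e-06 = 6.7379955e+08 milligram ≈ 6.738e+08 milligram (4 s.f.). Final answer: 6.738e+08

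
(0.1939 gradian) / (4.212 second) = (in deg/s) 1 gradian = 0.015707963 rad, so 0.1939 gradian = 0.1939 * 0.015707963 = 0.0030457741 rad. 4.212 second = 4.212 s. Combine: 0.0030457741 rad / 4.212 s = 0.00072311825 rad/s. 1 deg/s = 0.017453293 rad/s, so 0.00072311825 rad/s = 0.00072311825 / 0.017453293 = 0.041431624 deg/s ≈ 0.04143 deg/s (4 s.f.). Final answer: 0.04143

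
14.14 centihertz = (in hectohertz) 1 centihertz = 0.01 Hz, so 14.14 centihertz = 14.14 * 0.01 = 0.1414 Hz. 1 hectohertz = 100 Hz, so 0.1414 Hz = 0.1414 / 100 = 0.001414 hectohertz. Final answer: 0.001414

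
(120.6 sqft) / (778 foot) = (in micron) 1 sqft = 0.09290304 m^2, so 120.6 sqft = 120.6 * 0.09290304 = 11.204107 m^2. 1 foot = 0.3048 m, so 778 foot = 778 * 0.3048 = 237.1344 m. Combine: 11.204107 m^2 / 237.1344 m = 0.047247918 m. 1 micron = 1e-06 m, so 0.047247918 m = 0.047247918 / 1e-06 = 47247.918 micron ≈ 4.725e+04 micron (4 s.f.). Final answer: 4.725e+04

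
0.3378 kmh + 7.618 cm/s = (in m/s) 0.17. Check: 1 kmh = 0.27777778 m/s, so 0.3378 kmh = 0.3378 * 0.27777778 = 0.093833333 m/s. 1 cm/s = 0.01 m/s, so 7.618 cm/s = 7.618 * 0.01 = 0.07618 m/s. Sum: 0.093833333 + 0.07618 = 0.17001333 m/s. Result: 0.17001333 m/s ≈ 0.17 m/s (4 s.f.).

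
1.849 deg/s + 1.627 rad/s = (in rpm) 1 deg/s = 0.017453293 rad/s, so 1.849 deg/s = 1.849 * 0.017453293 = 0.032271138 rad/s. 1.627 rad/s is already in rad/s. Sum: 0.032271138 + 1.627 = 1.6592711 rad/s. 1 rpm = 0.10471976 rad/s, so 1.6592711 rad/s = 1.6592711 / 0.10471976 = 15.844872 rpm ≈ 15.84 rpm (4 s.f.). Final answer: 15.84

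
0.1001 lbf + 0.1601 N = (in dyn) 1 lbf = 4.4482216 N, so 0.1001 lbf = 0.1001 * 4.4482216 = 0.44526698 N. 0.1601 N is already in N. Sum: 0.44526698 + 0.1601 = 0.60536698 N. 1 dyn = 1e-05 N, so 0.60536698 N = 0.60536698 / 1e-05 = 60536.698 dyn ≈ 6.054e+04 dyn (4 s.f.). Final answer: 6.054e+04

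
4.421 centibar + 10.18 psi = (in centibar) 74.61. Check: 1 centibar = 1000 Pa, so 4.421 centibar = 4.421 * 1000 = 4421 Pa. 1 psi = 6894.7573 Pa, so 10.18 psi = 10.18 * 6894.7573 = 70188.629 Pa. Sum: 4421 + 70188.629 = 74609.629 Pa. 1 centibar = 1000 Pa, so 74609.629 Pa = 74609.629 / 1000 = 74.609629 centibar ≈ 74.61 centibar (4 s.f.).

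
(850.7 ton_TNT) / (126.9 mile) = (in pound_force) 1 ton_TNT = 4.184e+09 J, so 850.7 ton_TNT = 850.7 * 4.184e+09 = 3.5593288e+12 J. 1 mile = 1609.344 m, so 126.9 mile = 126.9 * 1609.344 = 204225.75 m. Combine: 3.5593288e+12 J / 204225.75 m = 17428403 N. 1 pound_force = 4.4482216 N, so 17428403 N = 17428403 / 4.4482216 = 3918060.9 pound_force ≈ 3.918e+06 pound_force (4 s.f.). Final answer: 3.918e+06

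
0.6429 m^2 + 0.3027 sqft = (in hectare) 0.6429 m^2 is already in m^2. 1 sqft = 0.09290304 m^2, so 0.3027 sqft = 0.3027 * 0.09290304 = 0.02812175 m^2. Sum: 0.6429 + 0.02812175 = 0.67102175 m^2. 1 hectare = 10000 m^2, so 0.67102175 m^2 = 0.67102175 / 10000 = 6.7102175e-05 hectare ≈ 6.71e-05 hectare (4 s.f.). Final answer: 6.71e-05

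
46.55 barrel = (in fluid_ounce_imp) 1 barrel = 0.15898729 m^3, so 46.55 barrel = 46.55 * 0.15898729 = 7.4008586 m^3. 1 fluid_ounce_imp = 2.8413063e-05 m^3, so 7.4008586 m^3 = 7.4008586 / 2.8413063e-05 = 260473.81 fluid_ounce_imp ≈ 2.605e+05 fluid_ounce_imp (4 s.f.). Final answer: 2.605e+05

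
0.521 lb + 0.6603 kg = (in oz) 31.63. Check: 1 lb = 0.45359237 kg, so 0.521 lb = 0.521 * 0.45359237 = 0.23632162 kg. 0.6603 kg is already in kg. Sum: 0.23632162 + 0.6603 = 0.89662162 kg. 1 oz = 0.028349523 kg, so 0.89662162 kg = 0.89662162 / 0.028349523 = 31.627397 oz ≈ 31.63 oz (4 s.f.).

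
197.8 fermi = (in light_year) 1 fermi = 1e-15 m, so 197.8 fermi = 197.8 * 1e-15 = 1.978e-13 m. 1 light_year = 9.4607305e+15 m, so 1.978e-13 m = 1.978e-13 / 9.4607305e+15 = 2.0907476e-29 light_year ≈ 2.091e-29 light_year (4 s.f.). Final answer: 2.091e-29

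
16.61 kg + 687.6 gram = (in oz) 16.61 kg is already in kg. 1 gram = 0.001 kg, so 687.6 gram = 687.6 * 0.001 = 0.6876 kg. Sum: 16.61 + 0.6876 = 17.2976 kg. 1 oz = 0.028349523 kg, so 17.2976 kg = 17.2976 / 0.028349523 = 610.15488 oz ≈ 610.2 oz (4 s.f.). Final answer: 610.2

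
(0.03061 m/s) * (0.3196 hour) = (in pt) 9.983e+04. Check: 0.03061 m/s is already in m/s. 1 hour = 3600 s, so 0.3196 hour = 0.3196 * 3600 = 1150.56 s. Combine: 0.03061 m/s * 1150.56 s = 35.218642 m. 1 pt = 0.00035277778 m, so 35.218642 m = 35.218642 / 0.00035277778 = 99832.37 pt ≈ 9.983e+04 pt (4 s.f.).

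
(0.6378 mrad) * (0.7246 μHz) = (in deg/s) 1 mrad = 0.001 rad, so 0.6378 mrad = 0.6378 * 0.001 = 0.0006378 rad. 1 μHz = 1e-06 Hz, so 0.7246 μHz = 0.7246 * 1e-06 = 7.246e-07 Hz. Combine: 0.0006378 rad * 7.246e-07 Hz = 4.6214988e-10 rad/s. 1 deg/s = 0.017453293 rad/s, so 4.6214988e-10 rad/s = 4.6214988e-10 / 0.017453293 = 2.6479238e-08 deg/s ≈ 2.648e-08 deg/s (4 s.f.). Final answer: 2.648e-08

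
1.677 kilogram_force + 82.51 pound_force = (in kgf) 39.1. Check: 1 kilogram_force = 9.80665 N, so 1.677 kilogram_force = 1.677 * 9.80665 = 16.445752 N. 1 pound_force = 4.4482216 N, so 82.51 pound_force = 82.51 * 4.4482216 = 367.02277 N. Sum: 16.445752 + 367.02277 = 383.46852 N. 1 kgf = 9.80665 N, so 383.46852 N = 383.46852 / 9.80665 = 39.102906 kgf ≈ 39.1 kgf (4 s.f.).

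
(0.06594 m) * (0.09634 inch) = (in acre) 3.987e-08. Check: 0.06594 m is already in m. 1 inch = 0.0254 m, so 0.09634 inch = 0.09634 * 0.0254 = 0.002447036 m. Combine: 0.06594 m * 0.002447036 m = 0.00016135755 m^2. 1 acre = 4046.8564 m^2, so 0.00016135755 m^2 = 0.00016135755 / 4046.8564 = 3.987232e-08 acre ≈ 3.987e-08 acre (4 s.f.).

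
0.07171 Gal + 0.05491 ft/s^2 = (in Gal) 1 Gal = 0.01 m/s^2, so 0.07171 Gal = 0.07171 * 0.01 = 0.0007171 m/s^2. 1 ft/s^2 = 0.3048 m/s^2, so 0.05491 ft/s^2 = 0.05491 * 0.3048 = 0.016736568 m/s^2. Sum: 0.0007171 + 0.016736568 = 0.017453668 m/s^2. 1 Gal = 0.01 m/s^2, so 0.017453668 m/s^2 = 0.017453668 / 0.01 = 1.7453668 Gal ≈ 1.745 Gal (4 s.f.). Final answer: 1.745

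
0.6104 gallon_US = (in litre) 1 gallon_US = 0.0037854118 m^3, so 0.6104 gallon_US = 0.6104 * 0.0037854118 = 0.0023106154 m^3. 1 litre = 0.001 m^3, so 0.0023106154 m^3 = 0.0023106154 / 0.001 = 2.3106154 litre ≈ 2.311 litre (4 s.f.). Final answer: 2.311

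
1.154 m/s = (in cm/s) 115.4. Check: 1 cm/s = 0.01 m/s, so 1.154 m/s = 1.154 / 0.01 = 115.4 cm/s.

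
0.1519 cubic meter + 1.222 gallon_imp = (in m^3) 0.1519 cubic meter = 0.1519 m^3. 1 gallon_imp = 0.00454609 m^3, so 1.222 gallon_imp = 1.222 * 0.00454609 = 0.005555322 m^3. Sum: 0.1519 + 0.005555322 = 0.15745532 m^3. Result: 0.15745532 m^3 ≈ 0.1575 m^3 (4 s.f.). Final answer: 0.1575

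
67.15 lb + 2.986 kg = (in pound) 73.73. Check: 1 lb = 0.45359237 kg, so 67.15 lb = 67.15 * 0.45359237 = 30.458728 kg. 2.986 kg is already in kg. Sum: 30.458728 + 2.986 = 33.444728 kg. 1 pound = 0.45359237 kg, so 33.444728 kg = 33.444728 / 0.45359237 = 73.733003 pound ≈ 73.73 pound (4 s.f.).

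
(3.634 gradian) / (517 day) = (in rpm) 1 gradian = 0.015707963 rad, so 3.634 gradian = 3.634 * 0.015707963 = 0.057082739 rad. 1 day = 86400 s, so 517 day = 517 * 86400 = 44668800 s. Combine: 0.057082739 rad / 44668800 s = 1.2779107e-09 rad/s. 1 rpm = 0.10471976 rad/s, so 1.2779107e-09 rad/s = 1.2779107e-09 / 0.10471976 = 1.2203149e-08 rpm ≈ 1.22e-08 rpm (4 s.f.). Final answer: 1.22e-08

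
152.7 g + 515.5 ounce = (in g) 1 g = 0.001 kg, so 152.7 g = 152.7 * 0.001 = 0.1527 kg. 1 ounce = 0.028349523 kg, so 515.5 ounce = 515.5 * 0.028349523 = 14.614179 kg. Sum: 0.1527 + 14.614179 = 14.766879 kg. 1 g = 0.001 kg, so 14.766879 kg = 14.766879 / 0.001 = 14766.879 g ≈ 1.477e+04 g (4 s.f.). Final answer: 1.477e+04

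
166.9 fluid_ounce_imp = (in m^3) 0.004742. Check: 1 fluid_ounce_imp = 2.8413063e-05 m^3, so 166.9 fluid_ounce_imp = 166.9 * 2.8413063e-05 = 0.0047421401 m^3. Result: 0.0047421401 m^3 ≈ 0.004742 m^3 (4 s.f.).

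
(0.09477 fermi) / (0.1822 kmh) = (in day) 1 fermi = 1e-15 m, so 0.09477 fermi = 0.09477 * 1e-15 = 9.477e-17 m. 1 kmh = 0.27777778 m/s, so 0.1822 kmh = 0.1822 * 0.27777778 = 0.050611111 m/s. Combine: 9.477e-17 m / 0.050611111 m/s = 1.8725137e-15 s. 1 day = 86400 s, so 1.8725137e-15 s = 1.8725137e-15 / 86400 = 2.1672613e-20 day ≈ 2.167e-20 day (4 s.f.). Final answer: 2.167e-20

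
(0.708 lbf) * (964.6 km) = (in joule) 3.038e+06. Check: 1 lbf = 4.4482216 N, so 0.708 lbf = 0.708 * 4.4482216 = 3.1493409 N. 1 km = 1000 m, so 964.6 km = 964.6 * 1000 = 964600 m. Combine: 3.1493409 N * 964600 m = 3037854.2 J. 3037854.2 J = 3037854.2 joule ≈ 3.038e+06 joule (4 s.f.).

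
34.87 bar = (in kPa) 3487. Check: 1 bar = 100000 Pa, so 34.87 bar = 34.87 * 100000 = 3487000 Pa. 1 kPa = 1000 Pa, so 3487000 Pa = 3487000 / 1000 = 3487 kPa.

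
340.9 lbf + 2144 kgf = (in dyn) 2.254e+09. Check: 1 lbf = 4.4482216 N, so 340.9 lbf = 340.9 * 4.4482216 = 1516.3987 N. 1 kgf = 9.80665 N, so 2144 kgf = 2144 * 9.80665 = 21025.458 N. Sum: 1516.3987 + 21025.458 = 22541.856 N. 1 dyn = 1e-05 N, so 22541.856 N = 22541.856 / 1e-05 = 2.2541856e+09 dyn ≈ 2.254e+09 dyn (4 s.f.).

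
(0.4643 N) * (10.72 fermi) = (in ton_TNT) 1.19e-24. Check: 0.4643 N is already in N. 1 fermi = 1e-15 m, so 10.72 fermi = 10.72 * 1e-15 = 1.072e-14 m. Combine: 0.4643 N * 1.072e-14 m = 4.977296e-15 J. 1 ton_TNT = 4.184e+09 J, so 4.977296e-15 J = 4.977296e-15 / 4.184e+09 = 1.1896023e-24 ton_TNT ≈ 1.19e-24 ton_TNT (4 s.f.).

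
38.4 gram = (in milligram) 3.84e+04. Check: 1 gram = 0.001 kg, so 38.4 gram = 38.4 * 0.001 = 0.0384 kg. 1 milligram = 1e-06 kg, so 0.0384 kg = 0.0384 / 1e-06 = 38400 milligram ≈ 3.84e+04 milligram (4 s.f.).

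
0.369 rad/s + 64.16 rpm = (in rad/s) 0.369 rad/s is already in rad/s. 1 rpm = 0.10471976 rad/s, so 64.16 rpm = 64.16 * 0.10471976 = 6.7188195 rad/s. Sum: 0.369 + 6.7188195 = 7.0878195 rad/s. Result: 7.0878195 rad/s ≈ 7.088 rad/s (4 s.f.). Final answer: 7.088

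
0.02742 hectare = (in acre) 1 hectare = 10000 m^2, so 0.02742 hectare = 0.02742 * 10000 = 274.2 m^2. 1 acre = 4046.8564 m^2, so 274.2 m^2 = 274.2 / 4046.8564 = 0.067756296 acre ≈ 0.06776 acre (4 s.f.). Final answer: 0.06776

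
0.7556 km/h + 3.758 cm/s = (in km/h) 1 km/h = 0.27777778 m/s, so 0.7556 km/h = 0.7556 * 0.27777778 = 0.20988889 m/s. 1 cm/s = 0.01 m/s, so 3.758 cm/s = 3.758 * 0.01 = 0.03758 m/s. Sum: 0.20988889 + 0.03758 = 0.24746889 m/s. 1 km/h = 0.27777778 m/s, so 0.24746889 m/s = 0.24746889 / 0.27777778 = 0.890888 km/h ≈ 0.8909 km/h (4 s.f.). Final answer: 0.8909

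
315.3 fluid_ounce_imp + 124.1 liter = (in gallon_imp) 1 fluid_ounce_imp = 2.8413063e-05 m^3, so 315.3 fluid_ounce_imp = 315.3 * 2.8413063e-05 = 0.0089586386 m^3. 1 liter = 0.001 m^3, so 124.1 liter = 124.1 * 0.001 = 0.1241 m^3. Sum: 0.0089586386 + 0.1241 = 0.13305864 m^3. 1 gallon_imp = 0.00454609 m^3, so 0.13305864 m^3 = 0.13305864 / 0.00454609 = 29.268809 gallon_imp ≈ 29.27 gallon_imp (4 s.f.). Final answer: 29.27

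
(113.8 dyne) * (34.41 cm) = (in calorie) 9.359e-05. Check: 1 dyne = 1e-05 N, so 113.8 dyne = 113.8 * 1e-05 = 0.001138 N. 1 cm = 0.01 m, so 34.41 cm = 34.41 * 0.01 = 0.3441 m. Combine: 0.001138 N * 0.3441 m = 0.0003915858 J. 1 calorie = 4.184 J, so 0.0003915858 J = 0.0003915858 / 4.184 = 9.3591252e-05 calorie ≈ 9.359e-05 calorie (4 s.f.).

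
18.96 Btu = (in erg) 2e+11. Check: 1 Btu = 1055.0559 J, so 18.96 Btu = 18.96 * 1055.0559 = 20003.859 J. 1 erg = 1e-07 J, so 20003.859 J = 20003.859 / 1e-07 = 2.0003859e+11 erg ≈ 2e+11 erg (4 s.f.).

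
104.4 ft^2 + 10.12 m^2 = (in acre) 0.004897. Check: 1 ft^2 = 0.09290304 m^2, so 104.4 ft^2 = 104.4 * 0.09290304 = 9.6990774 m^2. 10.12 m^2 is already in m^2. Sum: 9.6990774 + 10.12 = 19.819077 m^2. 1 acre = 4046.8564 m^2, so 19.819077 m^2 = 19.819077 / 4046.8564 = 0.0048974007 acre ≈ 0.004897 acre (4 s.f.).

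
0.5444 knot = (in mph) 0.6265. Check: 1 knot = 0.51444444 m/s, so 0.5444 knot = 0.5444 * 0.51444444 = 0.28006356 m/s. 1 mph = 0.44704 m/s, so 0.28006356 m/s = 0.28006356 / 0.44704 = 0.62648433 mph ≈ 0.6265 mph (4 s.f.).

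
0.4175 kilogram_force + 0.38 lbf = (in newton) 1 kilogram_force = 9.80665 N, so 0.4175 kilogram_force = 0.4175 * 9.80665 = 4.0942764 N. 1 lbf = 4.4482216 N, so 0.38 lbf = 0.38 * 4.4482216 = 1.6903242 N. Sum: 4.0942764 + 1.6903242 = 5.7846006 N. 5.7846006 N = 5.7846006 newton ≈ 5.785 newton (4 s.f.). Final answer: 5.785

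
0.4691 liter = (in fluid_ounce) 1 liter = 0.001 m^3, so 0.4691 liter = 0.4691 * 0.001 = 0.0004691 m^3. 1 fluid_ounce = 2.957353e-05 m^3, so 0.0004691 m^3 = 0.0004691 / 2.957353e-05 = 15.862158 fluid_ounce ≈ 15.86 fluid_ounce (4 s.f.). Final answer: 15.86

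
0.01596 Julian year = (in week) 1 Julian year = 31557600 s, so 0.01596 Julian year = 0.01596 * 31557600 = 503659.3 s. 1 week = 604800 s, so 503659.3 s = 503659.3 / 604800 = 0.83277 week ≈ 0.8328 week (4 s.f.). Final answer: 0.8328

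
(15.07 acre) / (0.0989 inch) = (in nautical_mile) 1.311e+04. Check: 1 acre = 4046.8564 m^2, so 15.07 acre = 15.07 * 4046.8564 = 60986.126 m^2. 1 inch = 0.0254 m, so 0.0989 inch = 0.0989 * 0.0254 = 0.00251206 m. Combine: 60986.126 m^2 / 0.00251206 m = 24277337 m. 1 nautical_mile = 1852 m, so 24277337 m = 24277337 / 1852 = 13108.713 nautical_mile ≈ 1.311e+04 nautical_mile (4 s.f.).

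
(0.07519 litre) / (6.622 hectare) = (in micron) 1 litre = 0.001 m^3, so 0.07519 litre = 0.07519 * 0.001 = 7.519e-05 m^3. 1 hectare = 10000 m^2, so 6.622 hectare = 6.622 * 10000 = 66220 m^2. Combine: 7.519e-05 m^3 / 66220 m^2 = 1.1354576e-09 m. 1 micron = 1e-06 m, so 1.1354576e-09 m = 1.1354576e-09 / 1e-06 = 0.0011354576 micron ≈ 0.001135 micron (4 s.f.). Final answer: 0.001135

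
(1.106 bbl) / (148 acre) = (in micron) 0.2936. Check: 1 bbl = 0.15898729 m^3, so 1.106 bbl = 1.106 * 0.15898729 = 0.17583995 m^3. 1 acre = 4046.8564 m^2, so 148 acre = 148 * 4046.8564 = 598934.75 m^2. Combine: 0.17583995 m^3 / 598934.75 m^2 = 2.9358782e-07 m. 1 micron = 1e-06 m, so 2.9358782e-07 m = 2.9358782e-07 / 1e-06 = 0.29358782 micron ≈ 0.2936 micron (4 s.f.).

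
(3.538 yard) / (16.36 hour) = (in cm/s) 0.005493. Check: 1 yard = 0.9144 m, so 3.538 yard = 3.538 * 0.9144 = 3.2351472 m. 1 hour = 3600 s, so 16.36 hour = 16.36 * 3600 = 58896 s. Combine: 3.2351472 m / 58896 s = 5.4929829e-05 m/s. 1 cm/s = 0.01 m/s, so 5.4929829e-05 m/s = 5.4929829e-05 / 0.01 = 0.0054929829 cm/s ≈ 0.005493 cm/s (4 s.f.).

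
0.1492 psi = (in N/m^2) 1 psi = 6894.7573 Pa, so 0.1492 psi = 0.1492 * 6894.7573 = 1028.6978 Pa. 1028.6978 Pa = 1028.6978 N/m^2 ≈ 1029 N/m^2 (4 s.f.). Final answer: 1029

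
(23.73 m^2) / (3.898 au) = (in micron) 4.069e-05. Check: 23.73 m^2 is already in m^2. 1 au = 1.4959787e+11 m, so 3.898 au = 3.898 * 1.4959787e+11 = 5.831325e+11 m. Combine: 23.73 m^2 / 5.831325e+11 m = 4.069401e-11 m. 1 micron = 1e-06 m, so 4.069401e-11 m = 4.069401e-11 / 1e-06 = 4.069401e-05 micron ≈ 4.069e-05 micron (4 s.f.).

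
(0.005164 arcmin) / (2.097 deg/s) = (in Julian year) 1.301e-12. Check: 1 arcmin = 0.00029088821 rad, so 0.005164 arcmin = 0.005164 * 0.00029088821 = 1.5021467e-06 rad. 1 deg/s = 0.017453293 rad/s, so 2.097 deg/s = 2.097 * 0.017453293 = 0.036599554 rad/s. Combine: 1.5021467e-06 rad / 0.036599554 rad/s = 4.1042759e-05 s. 1 Julian year = 31557600 s, so 4.1042759e-05 s = 4.1042759e-05 / 31557600 = 1.3005666e-12 Julian year ≈ 1.301e-12 Julian year (4 s.f.).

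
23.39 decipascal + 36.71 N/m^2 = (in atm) 0.0003854. Check: 1 decipascal = 0.1 Pa, so 23.39 decipascal = 23.39 * 0.1 = 2.339 Pa. 36.71 N/m^2 = 36.71 Pa. Sum: 2.339 + 36.71 = 39.049 Pa. 1 atm = 101325 Pa, so 39.049 Pa = 39.049 / 101325 = 0.00038538367 atm ≈ 0.0003854 atm (4 s.f.).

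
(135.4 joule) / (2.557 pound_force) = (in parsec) 135.4 joule = 135.4 J. 1 pound_force = 4.4482216 N, so 2.557 pound_force = 2.557 * 4.4482216 = 11.374103 N. Combine: 135.4 J / 11.374103 N = 11.904236 m. 1 parsec = 3.0856776e+16 m, so 11.904236 m = 11.904236 / 3.0856776e+16 = 3.8579001e-16 parsec ≈ 3.858e-16 parsec (4 s.f.). Final answer: 3.858e-16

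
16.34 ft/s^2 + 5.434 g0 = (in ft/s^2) 1 ft/s^2 = 0.3048 m/s^2, so 16.34 ft/s^2 = 16.34 * 0.3048 = 4.980432 m/s^2. 1 g0 = 9.80665 m/s^2, so 5.434 g0 = 5.434 * 9.80665 = 53.289336 m/s^2. Sum: 4.980432 + 53.289336 = 58.269768 m/s^2. 1 ft/s^2 = 0.3048 m/s^2, so 58.269768 m/s^2 = 58.269768 / 0.3048 = 191.17378 ft/s^2 ≈ 191.2 ft/s^2 (4 s.f.). Final answer: 191.2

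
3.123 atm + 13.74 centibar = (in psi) 1 atm = 101325 Pa, so 3.123 atm = 3.123 * 101325 = 316437.98 Pa. 1 centibar = 1000 Pa, so 13.74 centibar = 13.74 * 1000 = 13740 Pa. Sum: 316437.98 + 13740 = 330177.98 Pa. 1 psi = 6894.7573 Pa, so 330177.98 Pa = 330177.98 / 6894.7573 = 47.888267 psi ≈ 47.89 psi (4 s.f.). Final answer: 47.89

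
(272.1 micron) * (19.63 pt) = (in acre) 4.656e-10. Check: 1 micron = 1e-06 m, so 272.1 micron = 272.1 * 1e-06 = 0.0002721 m. 1 pt = 0.00035277778 m, so 19.63 pt = 19.63 * 0.00035277778 = 0.0069250278 m. Combine: 0.0002721 m * 0.0069250278 m = 1.8843001e-06 m^2. 1 acre = 4046.8564 m^2, so 1.8843001e-06 m^2 = 1.8843001e-06 / 4046.8564 = 4.6562068e-10 acre ≈ 4.656e-10 acre (4 s.f.).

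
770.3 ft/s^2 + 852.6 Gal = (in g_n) 1 ft/s^2 = 0.3048 m/s^2, so 770.3 ft/s^2 = 770.3 * 0.3048 = 234.78744 m/s^2. 1 Gal = 0.01 m/s^2, so 852.6 Gal = 852.6 * 0.01 = 8.526 m/s^2. Sum: 234.78744 + 8.526 = 243.31344 m/s^2. 1 g_n = 9.80665 m/s^2, so 243.31344 m/s^2 = 243.31344 / 9.80665 = 24.811066 g_n ≈ 24.81 g_n (4 s.f.). Final answer: 24.81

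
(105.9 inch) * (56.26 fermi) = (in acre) 1 inch = 0.0254 m, so 105.9 inch = 105.9 * 0.0254 = 2.68986 m. 1 fermi = 1e-15 m, so 56.26 fermi = 56.26 * 1e-15 = 5.626e-14 m. Combine: 2.68986 m * 5.626e-14 m = 1.5133152e-13 m^2. 1 acre = 4046.8564 m^2, so 1.5133152e-13 m^2 = 1.5133152e-13 / 4046.8564 = 3.7394834e-17 acre ≈ 3.739e-17 acre (4 s.f.). Final answer: 3.739e-17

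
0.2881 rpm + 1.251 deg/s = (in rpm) 1 rpm = 0.10471976 rad/s, so 0.2881 rpm = 0.2881 * 0.10471976 = 0.030169761 rad/s. 1 deg/s = 0.017453293 rad/s, so 1.251 deg/s = 1.251 * 0.017453293 = 0.021834069 rad/s. Sum: 0.030169761 + 0.021834069 = 0.05200383 rad/s. 1 rpm = 0.10471976 rad/s, so 0.05200383 rad/s = 0.05200383 / 0.10471976 = 0.4966 rpm. Final answer: 0.4966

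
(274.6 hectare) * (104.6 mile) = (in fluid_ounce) 1.563e+16. Check: 1 hectare = 10000 m^2, so 274.6 hectare = 274.6 * 10000 = 2746000 m^2. 1 mile = 1609.344 m, so 104.6 mile = 104.6 * 1609.344 = 168337.38 m. Combine: 2746000 m^2 * 168337.38 m = 4.6225445e+11 m^3. 1 fluid_ounce = 2.957353e-05 m^3, so 4.6225445e+11 m^3 = 4.6225445e+11 / 2.957353e-05 = 1.5630683e+16 fluid_ounce ≈ 1.563e+16 fluid_ounce (4 s.f.).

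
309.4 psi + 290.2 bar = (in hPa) 1 psi = 6894.7573 Pa, so 309.4 psi = 309.4 * 6894.7573 = 2133237.9 Pa. 1 bar = 100000 Pa, so 290.2 bar = 290.2 * 100000 = 29020000 Pa. Sum: 2133237.9 + 29020000 = 31153238 Pa. 1 hPa = 100 Pa, so 31153238 Pa = 31153238 / 100 = 311532.38 hPa ≈ 3.115e+05 hPa (4 s.f.). Final answer: 3.115e+05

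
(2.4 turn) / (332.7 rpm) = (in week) 7.156e-07. Check: 1 turn = 6.2831853 rad, so 2.4 turn = 2.4 * 6.2831853 = 15.079645 rad. 1 rpm = 0.10471976 rad/s, so 332.7 rpm = 332.7 * 0.10471976 = 34.840263 rad/s. Combine: 15.079645 rad / 34.840263 rad/s = 0.43282236 s. 1 week = 604800 s, so 0.43282236 s = 0.43282236 / 604800 = 7.1564544e-07 week ≈ 7.156e-07 week (4 s.f.).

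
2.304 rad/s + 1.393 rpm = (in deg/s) 140.4. Check: 2.304 rad/s is already in rad/s. 1 rpm = 0.10471976 rad/s, so 1.393 rpm = 1.393 * 0.10471976 = 0.14587462 rad/s. Sum: 2.304 + 0.14587462 = 2.4498746 rad/s. 1 deg/s = 0.017453293 rad/s, so 2.4498746 rad/s = 2.4498746 / 0.017453293 = 140.36748 deg/s ≈ 140.4 deg/s (4 s.f.).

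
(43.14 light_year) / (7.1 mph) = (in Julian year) 1 light_year = 9.4607305e+15 m, so 43.14 light_year = 43.14 * 9.4607305e+15 = 4.0813591e+17 m. 1 mph = 0.44704 m/s, so 7.1 mph = 7.1 * 0.44704 = 3.173984 m/s. Combine: 4.0813591e+17 m / 3.173984 m/s = 1.2858789e+17 s. 1 Julian year = 31557600 s, so 1.2858789e+17 s = 1.2858789e+17 / 31557600 = 4.0747044e+09 Julian year ≈ 4.075e+09 Julian year (4 s.f.). Final answer: 4.075e+09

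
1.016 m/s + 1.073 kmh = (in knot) 1.016 m/s is already in m/s. 1 kmh = 0.27777778 m/s, so 1.073 kmh = 1.073 * 0.27777778 = 0.29805556 m/s. Sum: 1.016 + 0.29805556 = 1.3140556 m/s. 1 knot = 0.51444444 m/s, so 1.3140556 m/s = 1.3140556 / 0.51444444 = 2.5543197 knot ≈ 2.554 knot (4 s.f.). Final answer: 2.554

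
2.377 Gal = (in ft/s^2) 1 Gal = 0.01 m/s^2, so 2.377 Gal = 2.377 * 0.01 = 0.02377 m/s^2. 1 ft/s^2 = 0.3048 m/s^2, so 0.02377 m/s^2 = 0.02377 / 0.3048 = 0.077985564 ft/s^2 ≈ 0.07799 ft/s^2 (4 s.f.). Final answer: 0.07799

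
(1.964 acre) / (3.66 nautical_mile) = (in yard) 1 acre = 4046.8564 m^2, so 1.964 acre = 1.964 * 4046.8564 = 7948.026 m^2. 1 nautical_mile = 1852 m, so 3.66 nautical_mile = 3.66 * 1852 = 6778.32 m. Combine: 7948.026 m^2 / 6778.32 m = 1.1725658 m. 1 yard = 0.9144 m, so 1.1725658 m = 1.1725658 / 0.9144 = 1.2823335 yard ≈ 1.282 yard (4 s.f.). Final answer: 1.282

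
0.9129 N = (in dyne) 9.129e+04. Check: 1 dyne = 1e-05 N, so 0.9129 N = 0.9129 / 1e-05 = 91290 dyne ≈ 9.129e+04 dyne (4 s.f.).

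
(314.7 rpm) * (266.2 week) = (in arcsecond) 1.094e+15. Check: 1 rpm = 0.10471976 rad/s, so 314.7 rpm = 314.7 * 0.10471976 = 32.955307 rad/s. 1 week = 604800 s, so 266.2 week = 266.2 * 604800 = 1.6099776e+08 s. Combine: 32.955307 rad/s * 1.6099776e+08 s = 5.3057306e+09 rad. 1 arcsecond = 4.8481368e-06 rad, so 5.3057306e+09 rad = 5.3057306e+09 / 4.8481368e-06 = 1.0943855e+15 arcsecond ≈ 1.094e+15 arcsecond (4 s.f.).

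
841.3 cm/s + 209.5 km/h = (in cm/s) 6661. Check: 1 cm/s = 0.01 m/s, so 841.3 cm/s = 841.3 * 0.01 = 8.413 m/s. 1 km/h = 0.27777778 m/s, so 209.5 km/h = 209.5 * 0.27777778 = 58.194444 m/s. Sum: 8.413 + 58.194444 = 66.607444 m/s. 1 cm/s = 0.01 m/s, so 66.607444 m/s = 66.607444 / 0.01 = 6660.7444 cm/s ≈ 6661 cm/s (4 s.f.).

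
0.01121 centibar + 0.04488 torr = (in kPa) 1 centibar = 1000 Pa, so 0.01121 centibar = 0.01121 * 1000 = 11.21 Pa. 1 torr = 133.32237 Pa, so 0.04488 torr = 0.04488 * 133.32237 = 5.9835079 Pa. Sum: 11.21 + 5.9835079 = 17.193508 Pa. 1 kPa = 1000 Pa, so 17.193508 Pa = 17.193508 / 1000 = 0.017193508 kPa ≈ 0.01719 kPa (4 s.f.). Final answer: 0.01719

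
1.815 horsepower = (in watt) 1353. Check: 1 horsepower = 745.69987 W, so 1.815 horsepower = 1.815 * 745.69987 = 1353.4453 W. 1353.4453 W = 1353.4453 watt ≈ 1353 watt (4 s.f.).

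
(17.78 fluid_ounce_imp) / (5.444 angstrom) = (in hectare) 1 fluid_ounce_imp = 2.8413063e-05 m^3, so 17.78 fluid_ounce_imp = 17.78 * 2.8413063e-05 = 0.00050518425 m^3. 1 angstrom = 1e-10 m, so 5.444 angstrom = 5.444 * 1e-10 = 5.444e-10 m. Combine: 0.00050518425 m^3 / 5.444e-10 m = 927965.19 m^2. 1 hectare = 10000 m^2, so 927965.19 m^2 = 927965.19 / 10000 = 92.796519 hectare ≈ 92.8 hectare (4 s.f.). Final answer: 92.8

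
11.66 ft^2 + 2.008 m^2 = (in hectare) 0.0003091. Check: 1 ft^2 = 0.09290304 m^2, so 11.66 ft^2 = 11.66 * 0.09290304 = 1.0832494 m^2. 2.008 m^2 is already in m^2. Sum: 1.0832494 + 2.008 = 3.0912494 m^2. 1 hectare = 10000 m^2, so 3.0912494 m^2 = 3.0912494 / 10000 = 0.00030912494 hectare ≈ 0.0003091 hectare (4 s.f.).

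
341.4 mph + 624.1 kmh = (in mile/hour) 729.2. Check: 1 mph = 0.44704 m/s, so 341.4 mph = 341.4 * 0.44704 = 152.61946 m/s. 1 kmh = 0.27777778 m/s, so 624.1 kmh = 624.1 * 0.27777778 = 173.36111 m/s. Sum: 152.61946 + 173.36111 = 325.98057 m/s. 1 mile/hour = 0.44704 m/s, so 325.98057 m/s = 325.98057 / 0.44704 = 729.19776 mile/hour ≈ 729.2 mile/hour (4 s.f.).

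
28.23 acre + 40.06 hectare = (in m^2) 5.148e+05. Check: 1 acre = 4046.8564 m^2, so 28.23 acre = 28.23 * 4046.8564 = 114242.76 m^2. 1 hectare = 10000 m^2, so 40.06 hectare = 40.06 * 10000 = 400600 m^2. Sum: 114242.76 + 400600 = 514842.76 m^2. Result: 514842.76 m^2 ≈ 5.148e+05 m^2 (4 s.f.).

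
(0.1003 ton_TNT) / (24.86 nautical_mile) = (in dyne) 9.115e+08. Check: 1 ton_TNT = 4.184e+09 J, so 0.1003 ton_TNT = 0.1003 * 4.184e+09 = 4.196552e+08 J. 1 nautical_mile = 1852 m, so 24.86 nautical_mile = 24.86 * 1852 = 46040.72 m. Combine: 4.196552e+08 J / 46040.72 m = 9114.8705 N. 1 dyne = 1e-05 N, so 9114.8705 N = 9114.8705 / 1e-05 = 9.1148705e+08 dyne ≈ 9.115e+08 dyne (4 s.f.).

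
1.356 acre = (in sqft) 5.907e+04. Check: 1 acre = 4046.8564 m^2, so 1.356 acre = 1.356 * 4046.8564 = 5487.5373 m^2. 1 sqft = 0.09290304 m^2, so 5487.5373 m^2 = 5487.5373 / 0.09290304 = 59067.36 sqft ≈ 5.907e+04 sqft (4 s.f.).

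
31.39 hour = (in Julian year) 1 hour = 3600 s, so 31.39 hour = 31.39 * 3600 = 113004 s. 1 Julian year = 31557600 s, so 113004 s = 113004 / 31557600 = 0.0035808807 Julian year ≈ 0.003581 Julian year (4 s.f.). Final answer: 0.003581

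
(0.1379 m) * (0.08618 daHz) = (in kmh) 0.1379 m is already in m. 1 daHz = 10 Hz, so 0.08618 daHz = 0.08618 * 10 = 0.8618 Hz. Combine: 0.1379 m * 0.8618 Hz = 0.11884222 m/s. 1 kmh = 0.27777778 m/s, so 0.11884222 m/s = 0.11884222 / 0.27777778 = 0.42783199 kmh ≈ 0.4278 kmh (4 s.f.). Final answer: 0.4278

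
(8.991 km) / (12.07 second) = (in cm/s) 7.449e+04. Check: 1 km = 1000 m, so 8.991 km = 8.991 * 1000 = 8991 m. 12.07 second = 12.07 s. Combine: 8991 m / 12.07 s = 744.90472 m/s. 1 cm/s = 0.01 m/s, so 744.90472 m/s = 744.90472 / 0.01 = 74490.472 cm/s ≈ 7.449e+04 cm/s (4 s.f.).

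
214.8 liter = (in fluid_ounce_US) 7263. Check: 1 liter = 0.001 m^3, so 214.8 liter = 214.8 * 0.001 = 0.2148 m^3. 1 fluid_ounce_US = 2.957353e-05 m^3, so 0.2148 m^3 = 0.2148 / 2.957353e-05 = 7263.2521 fluid_ounce_US ≈ 7263 fluid_ounce_US (4 s.f.).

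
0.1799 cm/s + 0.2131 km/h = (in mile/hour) 1 cm/s = 0.01 m/s, so 0.1799 cm/s = 0.1799 * 0.01 = 0.001799 m/s. 1 km/h = 0.27777778 m/s, so 0.2131 km/h = 0.2131 * 0.27777778 = 0.059194444 m/s. Sum: 0.001799 + 0.059194444 = 0.060993444 m/s. 1 mile/hour = 0.44704 m/s, so 0.060993444 m/s = 0.060993444 / 0.44704 = 0.13643845 mile/hour ≈ 0.1364 mile/hour (4 s.f.). Final answer: 0.1364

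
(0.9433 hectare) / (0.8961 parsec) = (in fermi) 1 hectare = 10000 m^2, so 0.9433 hectare = 0.9433 * 10000 = 9433 m^2. 1 parsec = 3.0856776e+16 m, so 0.8961 parsec = 0.8961 * 3.0856776e+16 = 2.7650757e+16 m. Combine: 9433 m^2 / 2.7650757e+16 m = 3.4114799e-13 m. 1 fermi = 1e-15 m, so 3.4114799e-13 m = 3.4114799e-13 / 1e-15 = 341.14799 fermi ≈ 341.1 fermi (4 s.f.). Final answer: 341.1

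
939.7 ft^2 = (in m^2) 1 ft^2 = 0.09290304 m^2, so 939.7 ft^2 = 939.7 * 0.09290304 = 87.300987 m^2. Result: 87.300987 m^2 ≈ 87.3 m^2 (4 s.f.). Final answer: 87.3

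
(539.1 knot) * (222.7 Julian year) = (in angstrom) 1 knot = 0.51444444 m/s, so 539.1 knot = 539.1 * 0.51444444 = 277.337 m/s. 1 Julian year = 31557600 s, so 222.7 Julian year = 222.7 * 31557600 = 7.0278775e+09 s. Combine: 277.337 m/s * 7.0278775e+09 s = 1.9490905e+12 m. 1 angstrom = 1e-10 m, so 1.9490905e+12 m = 1.9490905e+12 / 1e-10 = 1.9490905e+22 angstrom ≈ 1.949e+22 angstrom (4 s.f.). Final answer: 1.949e+22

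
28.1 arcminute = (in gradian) 1 arcminute = 0.00029088821 rad, so 28.1 arcminute = 28.1 * 0.00029088821 = 0.0081739587 rad. 1 gradian = 0.015707963 rad, so 0.0081739587 rad = 0.0081739587 / 0.015707963 = 0.52037037 gradian ≈ 0.5204 gradian (4 s.f.). Final answer: 0.5204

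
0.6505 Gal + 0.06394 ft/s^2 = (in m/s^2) 1 Gal = 0.01 m/s^2, so 0.6505 Gal = 0.6505 * 0.01 = 0.006505 m/s^2. 1 ft/s^2 = 0.3048 m/s^2, so 0.06394 ft/s^2 = 0.06394 * 0.3048 = 0.019488912 m/s^2. Sum: 0.006505 + 0.019488912 = 0.025993912 m/s^2. Result: 0.025993912 m/s^2 ≈ 0.02599 m/s^2 (4 s.f.). Final answer: 0.02599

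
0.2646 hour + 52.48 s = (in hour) 1 hour = 3600 s, so 0.2646 hour = 0.2646 * 3600 = 952.56 s. 52.48 s is already in s. Sum: 952.56 + 52.48 = 1005.04 s. 1 hour = 3600 s, so 1005.04 s = 1005.04 / 3600 = 0.27917778 hour ≈ 0.2792 hour (4 s.f.). Final answer: 0.2792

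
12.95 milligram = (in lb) 1 milligram = 1e-06 kg, so 12.95 milligram = 12.95 * 1e-06 = 1.295e-05 kg. 1 lb = 0.45359237 kg, so 1.295e-05 kg = 1.295e-05 / 0.45359237 = 2.8549863e-05 lb ≈ 2.855e-05 lb (4 s.f.). Final answer: 2.855e-05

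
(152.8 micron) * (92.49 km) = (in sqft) 152.1. Check: 1 micron = 1e-06 m, so 152.8 micron = 152.8 * 1e-06 = 0.0001528 m. 1 km = 1000 m, so 92.49 km = 92.49 * 1000 = 92490 m. Combine: 0.0001528 m * 92490 m = 14.132472 m^2. 1 sqft = 0.09290304 m^2, so 14.132472 m^2 = 14.132472 / 0.09290304 = 152.12066 sqft ≈ 152.1 sqft (4 s.f.).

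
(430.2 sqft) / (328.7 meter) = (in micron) 1.216e+05. Check: 1 sqft = 0.09290304 m^2, so 430.2 sqft = 430.2 * 0.09290304 = 39.966888 m^2. 328.7 meter = 328.7 m. Combine: 39.966888 m^2 / 328.7 m = 0.12159078 m. 1 micron = 1e-06 m, so 0.12159078 m = 0.12159078 / 1e-06 = 121590.78 micron ≈ 1.216e+05 micron (4 s.f.).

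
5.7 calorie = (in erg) 1 calorie = 4.184 J, so 5.7 calorie = 5.7 * 4.184 = 23.8488 J. 1 erg = 1e-07 J, so 23.8488 J = 23.8488 / 1e-07 = 2.38488e+08 erg ≈ 2.385e+08 erg (4 s.f.). Final answer: 2.385e+08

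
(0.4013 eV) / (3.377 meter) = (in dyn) 1.904e-15. Check: 1 eV = 1.6021766e-19 J, so 0.4013 eV = 0.4013 * 1.6021766e-19 = 6.4295348e-20 J. 3.377 meter = 3.377 m. Combine: 6.4295348e-20 J / 3.377 m = 1.9039191e-20 N. 1 dyn = 1e-05 N, so 1.9039191e-20 N = 1.9039191e-20 / 1e-05 = 1.9039191e-15 dyn ≈ 1.904e-15 dyn (4 s.f.).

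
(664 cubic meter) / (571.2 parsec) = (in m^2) 664 cubic meter = 664 m^3. 1 parsec = 3.0856776e+16 m, so 571.2 parsec = 571.2 * 3.0856776e+16 = 1.762539e+19 m. Combine: 664 m^3 / 1.762539e+19 m = 3.7672925e-17 m^2. Result: 3.7672925e-17 m^2 ≈ 3.767e-17 m^2 (4 s.f.). Final answer: 3.767e-17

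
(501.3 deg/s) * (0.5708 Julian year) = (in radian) 1.576e+08. Check: 1 deg/s = 0.017453293 rad/s, so 501.3 deg/s = 501.3 * 0.017453293 = 8.7493355 rad/s. 1 Julian year = 31557600 s, so 0.5708 Julian year = 0.5708 * 31557600 = 18013078 s. Combine: 8.7493355 rad/s * 18013078 s = 1.5760246e+08 rad. 1.5760246e+08 rad = 1.5760246e+08 radian ≈ 1.576e+08 radian (4 s.f.).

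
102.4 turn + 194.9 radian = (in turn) 1 turn = 6.2831853 rad, so 102.4 turn = 102.4 * 6.2831853 = 643.39818 rad. 194.9 radian = 194.9 rad. Sum: 643.39818 + 194.9 = 838.29818 rad. 1 turn = 6.2831853 rad, so 838.29818 rad = 838.29818 / 6.2831853 = 133.4193 turn ≈ 133.4 turn (4 s.f.). Final answer: 133.4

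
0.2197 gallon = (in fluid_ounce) 1 gallon = 0.0037854118 m^3, so 0.2197 gallon = 0.2197 * 0.0037854118 = 0.00083165497 m^3. 1 fluid_ounce = 2.957353e-05 m^3, so 0.00083165497 m^3 = 0.00083165497 / 2.957353e-05 = 28.1216 fluid_ounce ≈ 28.12 fluid_ounce (4 s.f.). Final answer: 28.12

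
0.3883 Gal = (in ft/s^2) 0.01274. Check: 1 Gal = 0.01 m/s^2, so 0.3883 Gal = 0.3883 * 0.01 = 0.003883 m/s^2. 1 ft/s^2 = 0.3048 m/s^2, so 0.003883 m/s^2 = 0.003883 / 0.3048 = 0.012739501 ft/s^2 ≈ 0.01274 ft/s^2 (4 s.f.).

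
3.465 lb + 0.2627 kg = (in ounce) 1 lb = 0.45359237 kg, so 3.465 lb = 3.465 * 0.45359237 = 1.5716976 kg. 0.2627 kg is already in kg. Sum: 1.5716976 + 0.2627 = 1.8343976 kg. 1 ounce = 0.028349523 kg, so 1.8343976 kg = 1.8343976 / 0.028349523 = 64.70647 ounce ≈ 64.71 ounce (4 s.f.). Final answer: 64.71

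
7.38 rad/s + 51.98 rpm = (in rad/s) 12.82. Check: 7.38 rad/s is already in rad/s. 1 rpm = 0.10471976 rad/s, so 51.98 rpm = 51.98 * 0.10471976 = 5.4433329 rad/s. Sum: 7.38 + 5.4433329 = 12.823333 rad/s. Result: 12.823333 rad/s ≈ 12.82 rad/s (4 s.f.).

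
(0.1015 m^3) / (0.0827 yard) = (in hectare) 0.0001342. Check: 0.1015 m^3 is already in m^3. 1 yard = 0.9144 m, so 0.0827 yard = 0.0827 * 0.9144 = 0.07562088 m. Combine: 0.1015 m^3 / 0.07562088 m = 1.3422219 m^2. 1 hectare = 10000 m^2, so 1.3422219 m^2 = 1.3422219 / 10000 = 0.00013422219 hectare ≈ 0.0001342 hectare (4 s.f.).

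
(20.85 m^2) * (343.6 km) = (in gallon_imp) 20.85 m^2 is already in m^2. 1 km = 1000 m, so 343.6 km = 343.6 * 1000 = 343600 m. Combine: 20.85 m^2 * 343600 m = 7164060 m^3. 1 gallon_imp = 0.00454609 m^3, so 7164060 m^3 = 7164060 / 0.00454609 = 1.5758729e+09 gallon_imp ≈ 1.576e+09 gallon_imp (4 s.f.). Final answer: 1.576e+09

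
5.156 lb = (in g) 2339. Check: 1 lb = 0.45359237 kg, so 5.156 lb = 5.156 * 0.45359237 = 2.3387223 kg. 1 g = 0.001 kg, so 2.3387223 kg = 2.3387223 / 0.001 = 2338.7223 g ≈ 2339 g (4 s.f.).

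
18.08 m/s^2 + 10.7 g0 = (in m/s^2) 18.08 m/s^2 is already in m/s^2. 1 g0 = 9.80665 m/s^2, so 10.7 g0 = 10.7 * 9.80665 = 104.93115 m/s^2. Sum: 18.08 + 104.93115 = 123.01115 m/s^2. Result: 123.01115 m/s^2 ≈ 123 m/s^2 (4 s.f.). Final answer: 123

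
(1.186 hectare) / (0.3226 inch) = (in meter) 1.447e+06. Check: 1 hectare = 10000 m^2, so 1.186 hectare = 1.186 * 10000 = 11860 m^2. 1 inch = 0.0254 m, so 0.3226 inch = 0.3226 * 0.0254 = 0.00819404 m. Combine: 11860 m^2 / 0.00819404 m = 1447393.5 m. 1447393.5 m = 1447393.5 meter ≈ 1.447e+06 meter (4 s.f.).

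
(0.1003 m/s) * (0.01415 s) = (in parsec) 4.599e-20. Check: 0.1003 m/s is already in m/s. 0.01415 s is already in s. Combine: 0.1003 m/s * 0.01415 s = 0.001419245 m. 1 parsec = 3.0856776e+16 m, so 0.001419245 m = 0.001419245 / 3.0856776e+16 = 4.5994598e-20 parsec ≈ 4.599e-20 parsec (4 s.f.).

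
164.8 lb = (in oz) 2637. Check: 1 lb = 0.45359237 kg, so 164.8 lb = 164.8 * 0.45359237 = 74.752023 kg. 1 oz = 0.028349523 kg, so 74.752023 kg = 74.752023 / 0.028349523 = 2636.8 oz ≈ 2637 oz (4 s.f.).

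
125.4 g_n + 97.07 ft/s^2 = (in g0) 1 g_n = 9.80665 m/s^2, so 125.4 g_n = 125.4 * 9.80665 = 1229.7539 m/s^2. 1 ft/s^2 = 0.3048 m/s^2, so 97.07 ft/s^2 = 97.07 * 0.3048 = 29.586936 m/s^2. Sum: 1229.7539 + 29.586936 = 1259.3408 m/s^2. 1 g0 = 9.80665 m/s^2, so 1259.3408 m/s^2 = 1259.3408 / 9.80665 = 128.41703 g0 ≈ 128.4 g0 (4 s.f.). Final answer: 128.4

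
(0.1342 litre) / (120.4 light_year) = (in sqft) 1 litre = 0.001 m^3, so 0.1342 litre = 0.1342 * 0.001 = 0.0001342 m^3. 1 light_year = 9.4607305e+15 m, so 120.4 light_year = 120.4 * 9.4607305e+15 = 1.1390719e+18 m. Combine: 0.0001342 m^3 / 1.1390719e+18 m = 1.1781521e-22 m^2. 1 sqft = 0.09290304 m^2, so 1.1781521e-22 m^2 = 1.1781521e-22 / 0.09290304 = 1.2681524e-21 sqft ≈ 1.268e-21 sqft (4 s.f.). Final answer: 1.268e-21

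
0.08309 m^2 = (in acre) 2.053e-05. Check: 1 acre = 4046.8564 m^2, so 0.08309 m^2 = 0.08309 / 4046.8564 = 2.0531986e-05 acre ≈ 2.053e-05 acre (4 s.f.).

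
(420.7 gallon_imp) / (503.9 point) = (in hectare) 1 gallon_imp = 0.00454609 m^3, so 420.7 gallon_imp = 420.7 * 0.00454609 = 1.9125401 m^3. 1 point = 0.00035277778 m, so 503.9 point = 503.9 * 0.00035277778 = 0.17776472 m. Combine: 1.9125401 m^3 / 0.17776472 m = 10.758828 m^2. 1 hectare = 10000 m^2, so 10.758828 m^2 = 10.758828 / 10000 = 0.0010758828 hectare ≈ 0.001076 hectare (4 s.f.). Final answer: 0.001076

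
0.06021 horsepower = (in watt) 44.9. Check: 1 horsepower = 745.69987 W, so 0.06021 horsepower = 0.06021 * 745.69987 = 44.898589 W. 44.898589 W = 44.898589 watt ≈ 44.9 watt (4 s.f.).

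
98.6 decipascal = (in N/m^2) 9.86. Check: 1 decipascal = 0.1 Pa, so 98.6 decipascal = 98.6 * 0.1 = 9.86 Pa. 9.86 Pa = 9.86 N/m^2.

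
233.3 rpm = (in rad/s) 1 rpm = 0.10471976 rad/s, so 233.3 rpm = 233.3 * 0.10471976 = 24.431119 rad/s. Result: 24.431119 rad/s ≈ 24.43 rad/s (4 s.f.). Final answer: 24.43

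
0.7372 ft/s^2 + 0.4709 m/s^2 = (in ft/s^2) 1 ft/s^2 = 0.3048 m/s^2, so 0.7372 ft/s^2 = 0.7372 * 0.3048 = 0.22469856 m/s^2. 0.4709 m/s^2 is already in m/s^2. Sum: 0.22469856 + 0.4709 = 0.69559856 m/s^2. 1 ft/s^2 = 0.3048 m/s^2, so 0.69559856 m/s^2 = 0.69559856 / 0.3048 = 2.2821475 ft/s^2 ≈ 2.282 ft/s^2 (4 s.f.). Final answer: 2.282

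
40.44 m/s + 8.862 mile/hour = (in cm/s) 40.44 m/s is already in m/s. 1 mile/hour = 0.44704 m/s, so 8.862 mile/hour = 8.862 * 0.44704 = 3.9616685 m/s. Sum: 40.44 + 3.9616685 = 44.401668 m/s. 1 cm/s = 0.01 m/s, so 44.401668 m/s = 44.401668 / 0.01 = 4440.1668 cm/s ≈ 4440 cm/s (4 s.f.). Final answer: 4440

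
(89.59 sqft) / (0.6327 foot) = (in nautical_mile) 0.0233. Check: 1 sqft = 0.09290304 m^2, so 89.59 sqft = 89.59 * 0.09290304 = 8.3231834 m^2. 1 foot = 0.3048 m, so 0.6327 foot = 0.6327 * 0.3048 = 0.19284696 m. Combine: 8.3231834 m^2 / 0.19284696 m = 43.159526 m. 1 nautical_mile = 1852 m, so 43.159526 m = 43.159526 / 1852 = 0.02330428 nautical_mile ≈ 0.0233 nautical_mile (4 s.f.).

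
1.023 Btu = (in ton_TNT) 1 Btu = 1055.0559 J, so 1.023 Btu = 1.023 * 1055.0559 = 1079.3221 J. 1 ton_TNT = 4.184e+09 J, so 1079.3221 J = 1079.3221 / 4.184e+09 = 2.5796418e-07 ton_TNT ≈ 2.58e-07 ton_TNT (4 s.f.). Final answer: 2.58e-07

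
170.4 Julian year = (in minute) 1 Julian year = 31557600 s, so 170.4 Julian year = 170.4 * 31557600 = 5.377415e+09 s. 1 minute = 60 s, so 5.377415e+09 s = 5.377415e+09 / 60 = 89623584 minute ≈ 8.962e+07 minute (4 s.f.). Final answer: 8.962e+07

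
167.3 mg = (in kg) 1 mg = 1e-06 kg, so 167.3 mg = 167.3 * 1e-06 = 0.0001673 kg. Result: 0.0001673 kg. Final answer: 0.0001673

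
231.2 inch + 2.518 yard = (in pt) 1 inch = 0.0254 m, so 231.2 inch = 231.2 * 0.0254 = 5.87248 m. 1 yard = 0.9144 m, so 2.518 yard = 2.518 * 0.9144 = 2.3024592 m. Sum: 5.87248 + 2.3024592 = 8.1749392 m. 1 pt = 0.00035277778 m, so 8.1749392 m = 8.1749392 / 0.00035277778 = 23173.056 pt ≈ 2.317e+04 pt (4 s.f.). Final answer: 2.317e+04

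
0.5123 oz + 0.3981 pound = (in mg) 1 oz = 0.028349523 kg, so 0.5123 oz = 0.5123 * 0.028349523 = 0.014523461 kg. 1 pound = 0.45359237 kg, so 0.3981 pound = 0.3981 * 0.45359237 = 0.18057512 kg. Sum: 0.014523461 + 0.18057512 = 0.19509858 kg. 1 mg = 1e-06 kg, so 0.19509858 kg = 0.19509858 / 1e-06 = 195098.58 mg ≈ 1.951e+05 mg (4 s.f.). Final answer: 1.951e+05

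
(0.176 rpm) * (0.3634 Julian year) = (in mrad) 2.114e+08. Check: 1 rpm = 0.10471976 rad/s, so 0.176 rpm = 0.176 * 0.10471976 = 0.018430677 rad/s. 1 Julian year = 31557600 s, so 0.3634 Julian year = 0.3634 * 31557600 = 11468032 s. Combine: 0.018430677 rad/s * 11468032 s = 211363.59 rad. 1 mrad = 0.001 rad, so 211363.59 rad = 211363.59 / 0.001 = 2.1136359e+08 mrad ≈ 2.114e+08 mrad (4 s.f.).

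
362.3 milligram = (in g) 0.3623. Check: 1 milligram = 1e-06 kg, so 362.3 milligram = 362.3 * 1e-06 = 0.0003623 kg. 1 g = 0.001 kg, so 0.0003623 kg = 0.0003623 / 0.001 = 0.3623 g.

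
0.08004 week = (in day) 1 week = 604800 s, so 0.08004 week = 0.08004 * 604800 = 48408.192 s. 1 day = 86400 s, so 48408.192 s = 48408.192 / 86400 = 0.56028 day ≈ 0.5603 day (4 s.f.). Final answer: 0.5603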